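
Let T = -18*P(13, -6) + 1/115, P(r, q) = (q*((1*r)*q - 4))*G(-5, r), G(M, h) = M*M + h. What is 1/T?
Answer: -115/38700719 ≈ -2.9715e-6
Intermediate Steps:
G(M, h) = h + M**2 (G(M, h) = M**2 + h = h + M**2)
P(r, q) = q*(-4 + q*r)*(25 + r) (P(r, q) = (q*((1*r)*q - 4))*(r + (-5)**2) = (q*(r*q - 4))*(r + 25) = (q*(q*r - 4))*(25 + r) = (q*(-4 + q*r))*(25 + r) = q*(-4 + q*r)*(25 + r))
T = -38700719/115 (T = -(-108)*(-4 - 6*13)*(25 + 13) + 1/115 = -(-108)*(-4 - 78)*38 + 1/115 = -(-108)*(-82)*38 + 1/115 = -18*18696 + 1/115 = -336528 + 1/115 = -38700719/115 ≈ -3.3653e+5)
1/T = 1/(-38700719/115) = -115/38700719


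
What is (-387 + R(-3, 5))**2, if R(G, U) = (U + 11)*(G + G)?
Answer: 233289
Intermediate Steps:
R(G, U) = 2*G*(11 + U) (R(G, U) = (11 + U)*(2*G) = 2*G*(11 + U))
(-387 + R(-3, 5))**2 = (-387 + 2*(-3)*(11 + 5))**2 = (-387 + 2*(-3)*16)**2 = (-387 - 96)**2 = (-483)**2 = 233289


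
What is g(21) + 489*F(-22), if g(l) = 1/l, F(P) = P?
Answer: -225917/21 ≈ -10758.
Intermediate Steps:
g(21) + 489*F(-22) = 1/21 + 489*(-22) = 1/21 - 10758 = -225917/21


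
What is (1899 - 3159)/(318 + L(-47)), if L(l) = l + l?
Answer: -45/8 ≈ -5.6250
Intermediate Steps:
L(l) = 2*l
(1899 - 3159)/(318 + L(-47)) = (1899 - 3159)/(318 + 2*(-47)) = -1260/(318 - 94) = -1260/224 = -1260*1/224 = -45/8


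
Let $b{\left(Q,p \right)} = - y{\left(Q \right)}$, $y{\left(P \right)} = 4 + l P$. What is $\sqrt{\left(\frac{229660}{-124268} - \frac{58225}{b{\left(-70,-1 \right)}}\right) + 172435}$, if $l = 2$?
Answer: $\frac{\sqrt{2656193789772910}}{124268} \approx 414.73$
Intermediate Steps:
$y{\left(P \right)} = 4 + 2 P$
$b{\left(Q,p \right)} = -4 - 2 Q$ ($b{\left(Q,p \right)} = - (4 + 2 Q) = -4 - 2 Q$)
$\sqrt{\left(\frac{229660}{-124268} - \frac{58225}{b{\left(-70,-1 \right)}}\right) + 172435} = \sqrt{\left(\frac{229660}{-124268} - \frac{58225}{-4 - -140}\right) + 172435} = \sqrt{\left(229660 \left(- \frac{1}{124268}\right) - \frac{58225}{-4 + 140}\right) + 172435} = \sqrt{\left(- \frac{57415}{31067} - \frac{58225}{136}\right) + 172435} = \sqrt{\left(- \frac{57415}{31067} - \frac{3425}{8}\right) + 172435} = \sqrt{- \frac{106863795}{248536} + 172435} = \sqrt{\frac{42749441365}{248536}} = \frac{\sqrt{2656193789772910}}{124268}$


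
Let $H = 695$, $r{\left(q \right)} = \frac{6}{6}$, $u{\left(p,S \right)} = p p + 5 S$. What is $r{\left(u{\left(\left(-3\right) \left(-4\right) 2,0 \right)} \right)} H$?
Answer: $695$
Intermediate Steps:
$u{\left(p,S \right)} = p^{2} + 5 S$
$r{\left(q \right)} = 1$ ($r{\left(q \right)} = 6 \cdot \frac{1}{6} = 1$)
$r{\left(u{\left(\left(-3\right) \left(-4\right) 2,0 \right)} \right)} H = 1 \cdot 695 = 695$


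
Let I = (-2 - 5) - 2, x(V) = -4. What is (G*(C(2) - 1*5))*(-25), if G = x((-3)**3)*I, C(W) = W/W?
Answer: 3600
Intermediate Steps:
C(W) = 1
I = -9 (I = -7 - 2 = -9)
G = 36 (G = -4*(-9) = 36)
(G*(C(2) - 1*5))*(-25) = (36*(1 - 1*5))*(-25) = (36*(1 - 5))*(-25) = (36*(-4))*(-25) = -144*(-25) = 3600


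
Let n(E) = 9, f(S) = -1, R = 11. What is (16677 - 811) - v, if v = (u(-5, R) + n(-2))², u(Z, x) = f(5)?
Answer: 15802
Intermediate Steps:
u(Z, x) = -1
v = 64 (v = (-1 + 9)² = 8² = 64)
(16677 - 811) - v = (16677 - 811) - 1*64 = 15866 - 64 = 15802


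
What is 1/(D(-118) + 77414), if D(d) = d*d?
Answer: 1/91338 ≈ 1.0948e-5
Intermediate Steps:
D(d) = d²
1/(D(-118) + 77414) = 1/((-118)² + 77414) = 1/(13924 + 77414) = 1/91338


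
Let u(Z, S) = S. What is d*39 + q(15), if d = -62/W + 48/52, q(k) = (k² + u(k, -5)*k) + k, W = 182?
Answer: 1314/7 ≈ 187.71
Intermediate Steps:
q(k) = k² - 4*k (q(k) = (k² - 5*k) + k = k² - 4*k)
d = 53/91 (d = -62/182 + 48/52 = -62*1/182 + 48*(1/52) = -31/91 + 12/13 = 53/91 ≈ 0.58242)
d*39 + q(15) = (53/91)*39 + 15*(-4 + 15) = 159/7 + 15*11 = 159/7 + 165 = 1314/7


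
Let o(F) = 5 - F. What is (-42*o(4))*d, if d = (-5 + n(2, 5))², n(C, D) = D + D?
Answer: -1050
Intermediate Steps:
n(C, D) = 2*D
d = 25 (d = (-5 + 2*5)² = (-5 + 10)² = 5² = 25)
(-42*o(4))*d = -42*(5 - 1*4)*25 = -42*(5 - 4)*25 = -42*1*25 = -42*25 = -1050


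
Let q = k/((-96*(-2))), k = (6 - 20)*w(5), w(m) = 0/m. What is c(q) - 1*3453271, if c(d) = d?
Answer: -3453271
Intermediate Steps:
w(m) = 0
k = 0 (k = (6 - 20)*0 = -14*0 = 0)
q = 0 (q = 0/((-96*(-2))) = 0/192 = 0*(1/192) = 0)
c(q) - 1*3453271 = 0 - 1*3453271 = 0 - 3453271 = -3453271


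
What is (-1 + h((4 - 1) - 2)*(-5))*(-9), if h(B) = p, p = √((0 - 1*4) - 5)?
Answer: 9 + 135*I ≈ 9.0 + 135.0*I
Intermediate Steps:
p = 3*I (p = √((0 - 4) - 5) = √(-4 - 5) = √(-9) = 3*I ≈ 3.0*I)
h(B) = 3*I
(-1 + h((4 - 1) - 2)*(-5))*(-9) = (-1 + (3*I)*(-5))*(-9) = (-1 - 15*I)*(-9) = 9 + 135*I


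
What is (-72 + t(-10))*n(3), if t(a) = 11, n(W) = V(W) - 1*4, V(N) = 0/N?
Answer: 244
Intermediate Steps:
V(N) = 0
n(W) = -4 (n(W) = 0 - 1*4 = 0 - 4 = -4)
(-72 + t(-10))*n(3) = (-72 + 11)*(-4) = -61*(-4) = 244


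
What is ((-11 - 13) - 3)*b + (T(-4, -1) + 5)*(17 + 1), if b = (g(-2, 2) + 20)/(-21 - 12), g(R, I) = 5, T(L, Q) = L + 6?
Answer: 1611/11 ≈ 146.45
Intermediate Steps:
T(L, Q) = 6 + L
b = -25/33 (b = (5 + 20)/(-21 - 12) = 25/(-33) = 25*(-1/33) = -25/33 ≈ -0.75758)
((-11 - 13) - 3)*b + (T(-4, -1) + 5)*(17 + 1) = ((-11 - 13) - 3)*(-25/33) + ((6 - 4) + 5)*(17 + 1) = (-24 - 3)*(-25/33) + (2 + 5)*18 = -27*(-25/33) + 7*18 = 225/11 + 126 = 1611/11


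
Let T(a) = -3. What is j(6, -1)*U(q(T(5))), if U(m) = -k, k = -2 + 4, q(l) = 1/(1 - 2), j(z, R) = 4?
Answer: -8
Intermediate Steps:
q(l) = -1 (q(l) = 1/(-1) = -1)
k = 2
U(m) = -2 (U(m) = -1*2 = -2)
j(6, -1)*U(q(T(5))) = 4*(-2) = -8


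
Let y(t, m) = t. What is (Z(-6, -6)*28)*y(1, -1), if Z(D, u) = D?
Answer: -168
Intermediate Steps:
(Z(-6, -6)*28)*y(1, -1) = -6*28*1 = -168*1 = -168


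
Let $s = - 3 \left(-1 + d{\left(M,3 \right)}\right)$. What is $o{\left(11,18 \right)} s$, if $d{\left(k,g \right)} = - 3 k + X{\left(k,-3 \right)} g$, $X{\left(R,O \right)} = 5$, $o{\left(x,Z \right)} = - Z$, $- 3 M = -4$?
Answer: $540$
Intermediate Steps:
$M = \frac{4}{3}$ ($M = \left(- \frac{1}{3}\right) \left(-4\right) = \frac{4}{3} \approx 1.3333$)
$d{\left(k,g \right)} = - 3 k + 5 g$
$s = -30$ ($s = - 3 \left(-1 + \left(\left(-3\right) \frac{4}{3} + 5 \cdot 3\right)\right) = - 3 \left(-1 + \left(-4 + 15\right)\right) = - 3 \left(-1 + 11\right) = \left(-3\right) 10 = -30$)
$o{\left(11,18 \right)} s = \left(-1\right) 18 \left(-30\right) = \left(-18\right) \left(-30\right) = 540$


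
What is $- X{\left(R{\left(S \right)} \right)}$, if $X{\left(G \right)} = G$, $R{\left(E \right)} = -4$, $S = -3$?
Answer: $4$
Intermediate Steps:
$- X{\left(R{\left(S \right)} \right)} = \left(-1\right) \left(-4\right) = 4$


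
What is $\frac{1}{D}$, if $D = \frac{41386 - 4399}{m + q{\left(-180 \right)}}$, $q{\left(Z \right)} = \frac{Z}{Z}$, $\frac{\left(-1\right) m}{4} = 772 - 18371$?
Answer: $\frac{70397}{36987} \approx 1.9033$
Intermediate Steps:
$m = 70396$ ($m = - 4 \left(772 - 18371\right) = \left(-4\right) \left(-17599\right) = 70396$)
$q{\left(Z \right)} = 1$
$D = \frac{36987}{70397}$ ($D = \frac{41386 - 4399}{70396 + 1} = \frac{36987}{70397} \approx 0.52541$)
$\frac{1}{D} = \frac{1}{\frac{36987}{70397}} = \frac{70397}{36987}$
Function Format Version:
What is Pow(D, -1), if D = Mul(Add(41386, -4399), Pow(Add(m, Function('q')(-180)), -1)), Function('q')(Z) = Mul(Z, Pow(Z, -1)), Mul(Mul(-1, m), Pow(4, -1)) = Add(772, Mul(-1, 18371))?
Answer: Rational(70397, 36987) ≈ 1.9033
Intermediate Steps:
m = 70396 (m = Mul(-4, Add(772, Mul(-1, 18371))) = Mul(-4, Add(772, -18371)) = Mul(-4, -17599) = 70396)
Function('q')(Z) = 1
D = Rational(36987, 70397) (D = Mul(Add(41386, -4399), Pow(Add(70396, 1), -1)) = Mul(36987, Pow(70397, -1)) = Mul(36987, Rational(1, 70397)) = Rational(36987, 70397) ≈ 0.52541)
Pow(D, -1) = Pow(Rational(36987, 70397), -1) = Rational(70397, 36987)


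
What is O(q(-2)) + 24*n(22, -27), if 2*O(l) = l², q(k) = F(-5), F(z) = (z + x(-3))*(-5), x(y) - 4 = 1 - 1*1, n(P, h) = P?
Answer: 1081/2 ≈ 540.50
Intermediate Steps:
x(y) = 4 (x(y) = 4 + (1 - 1*1) = 4 + (1 - 1) = 4 + 0 = 4)
F(z) = -20 - 5*z (F(z) = (z + 4)*(-5) = (4 + z)*(-5) = -20 - 5*z)
q(k) = 5 (q(k) = -20 - 5*(-5) = -20 + 25 = 5)
O(l) = l²/2
O(q(-2)) + 24*n(22, -27) = (½)*5² + 24*22 = (½)*25 + 528 = 25/2 + 528 = 1081/2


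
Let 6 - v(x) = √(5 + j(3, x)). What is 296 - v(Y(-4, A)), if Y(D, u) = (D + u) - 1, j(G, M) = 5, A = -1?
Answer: 290 + √10 ≈ 293.16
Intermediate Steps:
Y(D, u) = -1 + D + u
v(x) = 6 - √10 (v(x) = 6 - √(5 + 5) = 6 - √10)
296 - v(Y(-4, A)) = 296 - (6 - √10) = 296 + (-6 + √10) = 290 + √10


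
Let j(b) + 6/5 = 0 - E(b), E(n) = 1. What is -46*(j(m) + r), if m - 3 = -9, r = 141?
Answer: -31924/5 ≈ -6384.8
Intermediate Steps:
m = -6 (m = 3 - 9 = -6)
j(b) = -11/5 (j(b) = -6/5 + (0 - 1*1) = -6/5 + (0 - 1) = -6/5 - 1 = -11/5)
-46*(j(m) + r) = -46*(-11/5 + 141) = -46*694/5 = -31924/5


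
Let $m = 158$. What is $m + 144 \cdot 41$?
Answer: $6062$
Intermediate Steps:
$m + 144 \cdot 41 = 158 + 144 \cdot 41 = 158 + 5904 = 6062$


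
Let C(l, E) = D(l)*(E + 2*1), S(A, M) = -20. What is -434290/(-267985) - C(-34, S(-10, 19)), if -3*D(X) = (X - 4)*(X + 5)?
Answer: -354296506/53597 ≈ -6610.4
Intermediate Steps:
D(X) = -(-4 + X)*(5 + X)/3 (D(X) = -(X - 4)*(X + 5)/3 = -(-4 + X)*(5 + X)/3)
C(l, E) = (2 + E)*(20/3 - l/3 - l²/3) (C(l, E) = (20/3 - l/3 - l²/3)*(E + 2*1) = (20/3 - l/3 - l²/3)*(E + 2) = (20/3 - l/3 - l²/3)*(2 + E) = (2 + E)*(20/3 - l/3 - l²/3))
-434290/(-267985) - C(-34, S(-10, 19)) = -434290/(-267985) - (-1)*(2 - 20)*(-20 - 34 + (-34)²)/3 = -434290*(-1/267985) - (-1)*(-18)*(-20 - 34 + 1156)/3 = 86858/53597 - (-1)*(-18)*1102/3 = 86858/53597 - 1*6612 = 86858/53597 - 6612 = -354296506/53597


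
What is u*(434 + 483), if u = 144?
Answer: 132048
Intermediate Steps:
u*(434 + 483) = 144*(434 + 483) = 144*917 = 132048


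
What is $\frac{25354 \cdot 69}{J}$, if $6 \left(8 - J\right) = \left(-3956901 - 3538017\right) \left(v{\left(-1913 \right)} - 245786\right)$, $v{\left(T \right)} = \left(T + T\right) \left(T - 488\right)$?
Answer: $\frac{874713}{5583988723664} \approx 1.5665 \cdot 10^{-7}$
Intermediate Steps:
$v{\left(T \right)} = 2 T \left(-488 + T\right)$
$J = 11167977447328$ ($J = 8 - \frac{\left(-3956901 - 3538017\right) \left(2 \left(-1913\right) \left(-488 - 1913\right) - 245786\right)}{6} = 8 - \frac{\left(-7494918\right) \left(2 \left(-1913\right) \left(-2401\right) + \left(-1584062 + 1338276\right)\right)}{6} = 8 - \frac{\left(-7494918\right) \left(9186226 - 245786\right)}{6} = 8 - \frac{\left(-7494918\right) 8940440}{6} = 8 - -11167977447320 = 8 + 11167977447320 = 11167977447328$)
$\frac{25354 \cdot 69}{J} = \frac{25354 \cdot 69}{11167977447328} = 1749426 \cdot \frac{1}{11167977447328} = \frac{874713}{5583988723664}$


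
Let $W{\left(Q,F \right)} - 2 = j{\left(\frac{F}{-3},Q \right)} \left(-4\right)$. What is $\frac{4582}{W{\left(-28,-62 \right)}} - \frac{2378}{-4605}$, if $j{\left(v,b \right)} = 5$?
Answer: $- \frac{3509551}{13815} \approx -254.04$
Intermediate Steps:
$W{\left(Q,F \right)} = -18$ ($W{\left(Q,F \right)} = 2 + 5 \left(-4\right) = 2 - 20 = -18$)
$\frac{4582}{W{\left(-28,-62 \right)}} - \frac{2378}{-4605} = \frac{4582}{-18} - \frac{2378}{-4605} = 4582 \left(- \frac{1}{18}\right) - - \frac{2378}{4605} = - \frac{2291}{9} + \frac{2378}{4605} = - \frac{3509551}{13815}$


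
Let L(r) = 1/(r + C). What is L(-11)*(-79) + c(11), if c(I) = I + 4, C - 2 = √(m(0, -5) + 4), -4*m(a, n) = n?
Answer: 2463/101 + 158*√21/303 ≈ 26.776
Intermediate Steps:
m(a, n) = -n/4
C = 2 + √21/2 (C = 2 + √(-¼*(-5) + 4) = 2 + √(5/4 + 4) = 2 + √(21/4) = 2 + √21/2 ≈ 4.2913)
c(I) = 4 + I
L(r) = 1/(2 + r + √21/2) (L(r) = 1/(r + (2 + √21/2)) = 1/(2 + r + √21/2))
L(-11)*(-79) + c(11) = (2/(4 + √21 + 2*(-11)))*(-79) + (4 + 11) = (2/(4 + √21 - 22))*(-79) + 15 = (2/(-18 + √21))*(-79) + 15 = -158/(-18 + √21) + 15 = 15 - 158/(-18 + √21)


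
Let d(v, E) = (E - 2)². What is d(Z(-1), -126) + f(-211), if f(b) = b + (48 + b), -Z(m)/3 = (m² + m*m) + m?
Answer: 16010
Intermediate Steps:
Z(m) = -6*m² - 3*m (Z(m) = -3*((m² + m*m) + m) = -3*((m² + m²) + m) = -3*(2*m² + m) = -3*(m + 2*m²) = -6*m² - 3*m)
f(b) = 48 + 2*b
d(v, E) = (-2 + E)²
d(Z(-1), -126) + f(-211) = (-2 - 126)² + (48 + 2*(-211)) = (-128)² + (48 - 422) = 16384 - 374 = 16010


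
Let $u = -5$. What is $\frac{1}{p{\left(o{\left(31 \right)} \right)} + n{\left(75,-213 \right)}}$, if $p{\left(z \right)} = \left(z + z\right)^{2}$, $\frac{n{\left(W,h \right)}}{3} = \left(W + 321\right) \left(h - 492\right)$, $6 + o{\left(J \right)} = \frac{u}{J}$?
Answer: $- \frac{961}{804730016} \approx -1.1942 \cdot 10^{-6}$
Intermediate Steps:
$o{\left(J \right)} = -6 - \frac{5}{J}$
$n{\left(W,h \right)} = 3 \left(-492 + h\right) \left(321 + W\right)$ ($n{\left(W,h \right)} = 3 \left(W + 321\right) \left(h - 492\right) = 3 \left(321 + W\right) \left(-492 + h\right) = 3 \left(-492 + h\right) \left(321 + W\right)$)
$p{\left(z \right)} = 4 z^{2}$ ($p{\left(z \right)} = \left(2 z\right)^{2} = 4 z^{2}$)
$\frac{1}{p{\left(o{\left(31 \right)} \right)} + n{\left(75,-213 \right)}} = \frac{1}{4 \left(-6 - \frac{5}{31}\right)^{2} + \left(-473796 - 110700 + 963 \left(-213\right) + 3 \cdot 75 \left(-213\right)\right)} = \frac{1}{4 \left(-6 - \frac{5}{31}\right)^{2} - 837540} = \frac{1}{4 \left(- \frac{191}{31}\right)^{2} - 837540} = \frac{1}{4 \cdot \frac{36481}{961} - 837540} = \frac{1}{\frac{145924}{961} - 837540} = \frac{1}{- \frac{804730016}{961}} = - \frac{961}{804730016}$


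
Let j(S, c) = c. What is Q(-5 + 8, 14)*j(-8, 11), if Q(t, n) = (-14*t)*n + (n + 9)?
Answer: -6215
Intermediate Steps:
Q(t, n) = 9 + n - 14*n*t (Q(t, n) = -14*n*t + (9 + n) = 9 + n - 14*n*t)
Q(-5 + 8, 14)*j(-8, 11) = (9 + 14 - 14*14*(-5 + 8))*11 = (9 + 14 - 14*14*3)*11 = (9 + 14 - 588)*11 = -565*11 = -6215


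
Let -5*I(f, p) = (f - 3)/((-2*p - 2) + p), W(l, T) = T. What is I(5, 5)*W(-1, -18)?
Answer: -36/35 ≈ -1.0286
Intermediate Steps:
I(f, p) = -(-3 + f)/(5*(-2 - p)) (I(f, p) = -(f - 3)/(5*((-2*p - 2) + p)) = -(-3 + f)/(5*((-2 - 2*p) + p)) = -(-3 + f)/(5*(-2 - p)))
I(5, 5)*W(-1, -18) = ((-3 + 5)/(5*(2 + 5)))*(-18) = ((⅕)*2/7)*(-18) = ((⅕)*(⅐)*2)*(-18) = (2/35)*(-18) = -36/35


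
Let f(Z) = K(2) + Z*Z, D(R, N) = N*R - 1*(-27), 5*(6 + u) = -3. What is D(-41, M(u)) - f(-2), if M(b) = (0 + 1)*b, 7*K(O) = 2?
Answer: 10266/35 ≈ 293.31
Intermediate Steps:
u = -33/5 (u = -6 + (⅕)*(-3) = -6 - ⅗ = -33/5 ≈ -6.6000)
K(O) = 2/7 (K(O) = (⅐)*2 = 2/7)
M(b) = b (M(b) = 1*b = b)
D(R, N) = 27 + N*R (D(R, N) = N*R + 27 = 27 + N*R)
f(Z) = 2/7 + Z² (f(Z) = 2/7 + Z*Z = 2/7 + Z²)
D(-41, M(u)) - f(-2) = (27 - 33/5*(-41)) - (2/7 + (-2)²) = (27 + 1353/5) - (2/7 + 4) = 1488/5 - 1*30/7 = 1488/5 - 30/7 = 10266/35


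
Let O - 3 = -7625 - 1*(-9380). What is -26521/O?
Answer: -26521/1758 ≈ -15.086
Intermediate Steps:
O = 1758 (O = 3 + (-7625 - 1*(-9380)) = 3 + (-7625 + 9380) = 3 + 1755 = 1758)
-26521/O = -26521/1758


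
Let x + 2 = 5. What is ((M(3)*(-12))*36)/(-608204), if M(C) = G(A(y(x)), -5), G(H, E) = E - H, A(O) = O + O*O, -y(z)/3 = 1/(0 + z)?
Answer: -540/152051 ≈ -0.0035514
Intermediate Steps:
x = 3 (x = -2 + 5 = 3)
y(z) = -3/z (y(z) = -3/(0 + z) = -3/z)
A(O) = O + O²
M(C) = -5 (M(C) = -5 - (-3/3)*(1 - 3/3) = -5 - (-3*⅓)*(1 - 3*⅓) = -5 - (-1)*(1 - 1) = -5 - (-1)*0 = -5 - 1*0 = -5 + 0 = -5)
((M(3)*(-12))*36)/(-608204) = (-5*(-12)*36)/(-608204) = (60*36)*(-1/608204) = 2160*(-1/608204) = -540/152051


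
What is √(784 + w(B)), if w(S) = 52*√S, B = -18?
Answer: 2*√(196 + 39*I*√2) ≈ 28.271 + 3.9019*I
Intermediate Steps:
√(784 + w(B)) = √(784 + 52*√(-18)) = √(784 + 52*(3*I*√2)) = √(784 + 156*I*√2)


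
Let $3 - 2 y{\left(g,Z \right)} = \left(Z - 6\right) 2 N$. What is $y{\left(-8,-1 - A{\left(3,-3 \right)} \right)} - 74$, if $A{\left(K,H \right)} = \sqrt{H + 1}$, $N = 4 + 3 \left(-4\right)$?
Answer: $- \frac{257}{2} - 8 i \sqrt{2} \approx -128.5 - 11.314 i$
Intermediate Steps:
$N = -8$ ($N = 4 - 12 = -8$)
$A{\left(K,H \right)} = \sqrt{1 + H}$
$y{\left(g,Z \right)} = - \frac{93}{2} + 8 Z$ ($y{\left(g,Z \right)} = \frac{3}{2} - \frac{\left(Z - 6\right) 2 \left(-8\right)}{2} = \frac{3}{2} - \frac{\left(-6 + Z\right) 2 \left(-8\right)}{2} = \frac{3}{2} - \frac{\left(-12 + 2 Z\right) \left(-8\right)}{2} = \frac{3}{2} - \frac{96 - 16 Z}{2} = \frac{3}{2} + \left(-48 + 8 Z\right) = - \frac{93}{2} + 8 Z$)
$y{\left(-8,-1 - A{\left(3,-3 \right)} \right)} - 74 = \left(- \frac{93}{2} + 8 \left(-1 - \sqrt{1 - 3}\right)\right) - 74 = \left(- \frac{93}{2} + 8 \left(-1 - \sqrt{-2}\right)\right) - 74 = \left(- \frac{93}{2} + 8 \left(-1 - i \sqrt{2}\right)\right) - 74 = \left(- \frac{93}{2} - \left(8 + 8 i \sqrt{2}\right)\right) - 74 = \left(- \frac{109}{2} - 8 i \sqrt{2}\right) - 74 = - \frac{257}{2} - 8 i \sqrt{2}$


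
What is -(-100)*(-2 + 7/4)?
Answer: -25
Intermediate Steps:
-(-100)*(-2 + 7/4) = -(-100)*(-1)/4 = -50*½ = -25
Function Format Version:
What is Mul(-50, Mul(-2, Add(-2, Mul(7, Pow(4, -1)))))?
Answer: -25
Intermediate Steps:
Mul(-50, Mul(-2, Add(-2, Mul(7, Pow(4, -1))))) = Mul(-50, Mul(-2, Add(-2, Mul(7, Rational(1, 4))))) = Mul(-50, Mul(-2, Add(-2, Rational(7, 4)))) = Mul(-50, Mul(-2, Rational(-1, 4))) = Mul(-50, Rational(1, 2)) = -25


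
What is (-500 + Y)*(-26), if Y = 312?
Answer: 4888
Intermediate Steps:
(-500 + Y)*(-26) = (-500 + 312)*(-26) = -188*(-26) = 4888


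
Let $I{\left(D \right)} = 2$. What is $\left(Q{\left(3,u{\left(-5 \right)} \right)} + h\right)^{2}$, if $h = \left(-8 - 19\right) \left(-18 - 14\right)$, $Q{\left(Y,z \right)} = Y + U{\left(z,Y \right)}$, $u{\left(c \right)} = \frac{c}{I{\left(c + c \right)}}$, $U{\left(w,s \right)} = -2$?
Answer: $748225$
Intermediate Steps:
$u{\left(c \right)} = \frac{c}{2}$
$Q{\left(Y,z \right)} = -2 + Y$ ($Q{\left(Y,z \right)} = Y - 2 = -2 + Y$)
$h = 864$ ($h = \left(-27\right) \left(-32\right) = 864$)
$\left(Q{\left(3,u{\left(-5 \right)} \right)} + h\right)^{2} = \left(\left(-2 + 3\right) + 864\right)^{2} = \left(1 + 864\right)^{2} = 865^{2} = 748225$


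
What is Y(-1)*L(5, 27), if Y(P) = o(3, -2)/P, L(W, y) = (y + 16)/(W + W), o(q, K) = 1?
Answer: -43/10 ≈ -4.3000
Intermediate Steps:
L(W, y) = (16 + y)/(2*W) (L(W, y) = (16 + y)/((2*W)) = (16 + y)*(1/(2*W)) = (16 + y)/(2*W))
Y(P) = 1/P
Y(-1)*L(5, 27) = ((½)*(16 + 27)/5)/(-1) = -43/(2*5) = -1*43/10 = -43/10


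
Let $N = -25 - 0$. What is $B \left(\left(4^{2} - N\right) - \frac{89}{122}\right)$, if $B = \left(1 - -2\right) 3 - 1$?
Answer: $\frac{19652}{61} \approx 322.16$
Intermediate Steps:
$N = -25$ ($N = -25 + 0 = -25$)
$B = 8$ ($B = \left(1 + 2\right) 3 - 1 = 3 \cdot 3 - 1 = 9 - 1 = 8$)
$B \left(\left(4^{2} - N\right) - \frac{89}{122}\right) = 8 \left(\left(4^{2} - -25\right) - \frac{89}{122}\right) = 8 \left(\left(16 + 25\right) - \frac{89}{122}\right) = 8 \left(41 - \frac{89}{122}\right) = 8 \cdot \frac{4913}{122} = \frac{19652}{61}$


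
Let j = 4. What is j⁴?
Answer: 256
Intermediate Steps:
j⁴ = 4⁴ = 256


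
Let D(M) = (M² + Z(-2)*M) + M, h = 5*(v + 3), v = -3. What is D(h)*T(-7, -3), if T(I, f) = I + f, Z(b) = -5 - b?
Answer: 0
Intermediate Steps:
h = 0 (h = 5*(-3 + 3) = 5*0 = 0)
D(M) = M² - 2*M (D(M) = (M² + (-5 - 1*(-2))*M) + M = (M² + (-5 + 2)*M) + M = (M² - 3*M) + M = M² - 2*M)
D(h)*T(-7, -3) = (0*(-2 + 0))*(-7 - 3) = (0*(-2))*(-10) = 0*(-10) = 0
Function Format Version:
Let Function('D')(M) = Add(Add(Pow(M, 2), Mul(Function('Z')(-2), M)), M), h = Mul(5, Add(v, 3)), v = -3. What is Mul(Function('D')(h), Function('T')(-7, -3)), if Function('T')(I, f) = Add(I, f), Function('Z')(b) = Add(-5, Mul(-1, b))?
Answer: 0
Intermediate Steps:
h = 0 (h = Mul(5, Add(-3, 3)) = Mul(5, 0) = 0)
Function('D')(M) = Add(Pow(M, 2), Mul(-2, M)) (Function('D')(M) = Add(Add(Pow(M, 2), Mul(Add(-5, Mul(-1, -2)), M)), M) = Add(Add(Pow(M, 2), Mul(Add(-5, 2), M)), M) = Add(Add(Pow(M, 2), Mul(-3, M)), M) = Add(Pow(M, 2), Mul(-2, M)))
Mul(Function('D')(h), Function('T')(-7, -3)) = Mul(Mul(0, Add(-2, 0)), Add(-7, -3)) = Mul(Mul(0, -2), -10) = Mul(0, -10) = 0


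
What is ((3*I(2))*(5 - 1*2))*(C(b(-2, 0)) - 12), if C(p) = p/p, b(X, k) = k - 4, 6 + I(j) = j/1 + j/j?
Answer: 297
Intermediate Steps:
I(j) = -5 + j (I(j) = -6 + (j/1 + j/j) = -6 + (j*1 + 1) = -6 + (j + 1) = -6 + (1 + j) = -5 + j)
b(X, k) = -4 + k
C(p) = 1
((3*I(2))*(5 - 1*2))*(C(b(-2, 0)) - 12) = ((3*(-5 + 2))*(5 - 1*2))*(1 - 12) = ((3*(-3))*(5 - 2))*(-11) = -9*3*(-11) = -27*(-11) = 297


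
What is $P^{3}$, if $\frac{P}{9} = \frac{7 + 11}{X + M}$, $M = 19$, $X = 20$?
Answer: $\frac{157464}{2197} \approx 71.672$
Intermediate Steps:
$P = \frac{54}{13}$ ($P = 9 \frac{7 + 11}{20 + 19} = 9 \cdot \frac{18}{39} = 9 \cdot 18 \cdot \frac{1}{39} = 9 \cdot \frac{6}{13} = \frac{54}{13} \approx 4.1538$)
$P^{3} = \left(\frac{54}{13}\right)^{3} = \frac{157464}{2197}$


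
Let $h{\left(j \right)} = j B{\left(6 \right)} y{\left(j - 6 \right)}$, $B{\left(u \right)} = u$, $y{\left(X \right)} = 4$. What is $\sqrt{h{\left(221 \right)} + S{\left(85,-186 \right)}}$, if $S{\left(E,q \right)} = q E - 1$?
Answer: $i \sqrt{10507} \approx 102.5 i$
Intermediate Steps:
$S{\left(E,q \right)} = -1 + E q$ ($S{\left(E,q \right)} = E q - 1 = -1 + E q$)
$h{\left(j \right)} = 24 j$ ($h{\left(j \right)} = j 6 \cdot 4 = 6 j 4 = 24 j$)
$\sqrt{h{\left(221 \right)} + S{\left(85,-186 \right)}} = \sqrt{24 \cdot 221 + \left(-1 + 85 \left(-186\right)\right)} = \sqrt{5304 - 15811} = \sqrt{-10507} = i \sqrt{10507}$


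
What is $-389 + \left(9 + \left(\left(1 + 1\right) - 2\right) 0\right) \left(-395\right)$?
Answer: $-3944$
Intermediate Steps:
$-389 + \left(9 + \left(\left(1 + 1\right) - 2\right) 0\right) \left(-395\right) = -389 + \left(9 + \left(2 - 2\right) 0\right) \left(-395\right) = -389 + \left(9 + 0 \cdot 0\right) \left(-395\right) = -389 + \left(9 + 0\right) \left(-395\right) = -389 + 9 \left(-395\right) = -389 - 3555 = -3944$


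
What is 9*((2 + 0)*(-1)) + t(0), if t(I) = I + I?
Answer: -18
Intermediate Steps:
t(I) = 2*I
9*((2 + 0)*(-1)) + t(0) = 9*((2 + 0)*(-1)) + 2*0 = 9*(2*(-1)) + 0 = 9*(-2) + 0 = -18 + 0 = -18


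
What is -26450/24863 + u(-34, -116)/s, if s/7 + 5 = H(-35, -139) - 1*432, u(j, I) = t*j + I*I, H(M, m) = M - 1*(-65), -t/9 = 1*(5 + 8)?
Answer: -961848/133903 ≈ -7.1832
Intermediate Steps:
t = -117 (t = -9*(5 + 8) = -9*13 = -117)
H(M, m) = 65 + M (H(M, m) = M + 65 = 65 + M)
u(j, I) = I**2 - 117*j (u(j, I) = -117*j + I*I = -117*j + I**2 = I**2 - 117*j)
s = -2849 (s = -35 + 7*((65 - 35) - 1*432) = -35 + 7*(30 - 432) = -35 + 7*(-402) = -35 - 2814 = -2849)
-26450/24863 + u(-34, -116)/s = -26450/24863 + ((-116)**2 - 117*(-34))/(-2849) = -26450*1/24863 + (13456 + 3978)*(-1/2849) = -50/47 + 17434*(-1/2849) = -50/47 - 17434/2849 = -961848/133903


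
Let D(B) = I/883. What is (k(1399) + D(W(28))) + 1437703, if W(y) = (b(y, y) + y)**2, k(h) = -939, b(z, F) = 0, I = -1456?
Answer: 1268661156/883 ≈ 1.4368e+6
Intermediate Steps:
W(y) = y**2 (W(y) = (0 + y)**2 = y**2)
D(B) = -1456/883
(k(1399) + D(W(28))) + 1437703 = (-939 - 1456/883) + 1437703 = -830593/883 + 1437703 = 1268661156/883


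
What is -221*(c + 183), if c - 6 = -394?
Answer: 45305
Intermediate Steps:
c = -388 (c = 6 - 394 = -388)
-221*(c + 183) = -221*(-388 + 183) = -221*(-205) = 45305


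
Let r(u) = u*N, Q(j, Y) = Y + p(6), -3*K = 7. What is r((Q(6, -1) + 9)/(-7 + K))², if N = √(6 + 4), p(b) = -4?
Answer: 90/49 ≈ 1.8367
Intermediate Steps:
K = -7/3 (K = -⅓*7 = -7/3 ≈ -2.3333)
N = √10 ≈ 3.1623
Q(j, Y) = -4 + Y (Q(j, Y) = Y - 4 = -4 + Y)
r(u) = u*√10
r((Q(6, -1) + 9)/(-7 + K))² = ((((-4 - 1) + 9)/(-7 - 7/3))*√10)² = (((-5 + 9)/(-28/3))*√10)² = ((4*(-3/28))*√10)² = (-3*√10/7)² = 90/49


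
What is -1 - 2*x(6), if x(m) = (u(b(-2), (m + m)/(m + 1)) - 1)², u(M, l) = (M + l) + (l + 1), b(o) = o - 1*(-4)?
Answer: -2937/49 ≈ -59.939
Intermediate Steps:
b(o) = 4 + o (b(o) = o + 4 = 4 + o)
u(M, l) = 1 + M + 2*l (u(M, l) = (M + l) + (1 + l) = 1 + M + 2*l)
x(m) = (2 + 4*m/(1 + m))² (x(m) = ((1 + (4 - 2) + 2*((m + m)/(m + 1))) - 1)² = ((1 + 2 + 2*((2*m)/(1 + m))) - 1)² = ((1 + 2 + 2*(2*m/(1 + m))) - 1)² = ((1 + 2 + 4*m/(1 + m)) - 1)² = ((3 + 4*m/(1 + m)) - 1)² = (2 + 4*m/(1 + m))²)
-1 - 2*x(6) = -1 - 8*(1 + 3*6)²/(1 + 6)² = -1 - 8*(1 + 18)²/7² = -1 - 8*19²/49 = -1 - 8*361/49 = -1 - 2*1444/49 = -1 - 2888/49 = -2937/49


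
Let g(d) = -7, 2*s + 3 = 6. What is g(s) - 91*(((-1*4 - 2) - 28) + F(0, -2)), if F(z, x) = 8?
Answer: 2359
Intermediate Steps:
s = 3/2 (s = -3/2 + (½)*6 = -3/2 + 3 = 3/2 ≈ 1.5000)
g(s) - 91*(((-1*4 - 2) - 28) + F(0, -2)) = -7 - 91*(((-1*4 - 2) - 28) + 8) = -7 - 91*(((-4 - 2) - 28) + 8) = -7 - 91*((-6 - 28) + 8) = -7 - 91*(-34 + 8) = -7 - 91*(-26) = -7 + 2366 = 2359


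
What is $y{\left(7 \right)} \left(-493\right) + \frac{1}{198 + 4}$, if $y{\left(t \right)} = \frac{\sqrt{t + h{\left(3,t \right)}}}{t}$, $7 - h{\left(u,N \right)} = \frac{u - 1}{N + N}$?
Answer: $\frac{1}{202} - \frac{493 \sqrt{679}}{49} \approx -262.17$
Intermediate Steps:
$h{\left(u,N \right)} = 7 - \frac{-1 + u}{2 N}$ ($h{\left(u,N \right)} = 7 - \frac{u - 1}{N + N} = 7 - \frac{-1 + u}{2 N}$)
$y{\left(t \right)} = \frac{\sqrt{t + \frac{-2 + 14 t}{2 t}}}{t}$ ($y{\left(t \right)} = \frac{\sqrt{t + \frac{1 - 3 + 14 t}{2 t}}}{t} = \frac{\sqrt{t + \frac{-2 + 14 t}{2 t}}}{t}$)
$y{\left(7 \right)} \left(-493\right) + \frac{1}{198 + 4} = \frac{\sqrt{7 + 7 - \frac{1}{7}}}{7} \left(-493\right) + \frac{1}{198 + 4} = \frac{\sqrt{7 + 7 - \frac{1}{7}}}{7} \left(-493\right) + \frac{1}{202} = \frac{\sqrt{\frac{97}{7}}}{7} \left(-493\right) + \frac{1}{202} = \frac{\frac{1}{7} \sqrt{679}}{7} \left(-493\right) + \frac{1}{202} = \frac{\sqrt{679}}{49} \left(-493\right) + \frac{1}{202} = - \frac{493 \sqrt{679}}{49} + \frac{1}{202} = \frac{1}{202} - \frac{493 \sqrt{679}}{49}$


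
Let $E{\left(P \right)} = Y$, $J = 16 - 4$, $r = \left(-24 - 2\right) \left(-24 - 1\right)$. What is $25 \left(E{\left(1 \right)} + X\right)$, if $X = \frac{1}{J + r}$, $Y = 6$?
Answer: $\frac{99325}{662} \approx 150.04$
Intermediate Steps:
$r = 650$ ($r = \left(-26\right) \left(-25\right) = 650$)
$J = 12$
$E{\left(P \right)} = 6$
$X = \frac{1}{662}$ ($X = \frac{1}{12 + 650} = \frac{1}{662} \approx 0.0015106$)
$25 \left(E{\left(1 \right)} + X\right) = 25 \left(6 + \frac{1}{662}\right) = 25 \cdot \frac{3973}{662} = \frac{99325}{662}$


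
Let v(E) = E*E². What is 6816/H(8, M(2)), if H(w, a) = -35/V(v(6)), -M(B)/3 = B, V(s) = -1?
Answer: 6816/35 ≈ 194.74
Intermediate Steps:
v(E) = E³
M(B) = -3*B
H(w, a) = 35 (H(w, a) = -35/(-1) = -35*(-1) = 35)
6816/H(8, M(2)) = 6816/35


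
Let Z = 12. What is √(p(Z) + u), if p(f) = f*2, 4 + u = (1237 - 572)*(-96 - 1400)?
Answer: 2*I*√248705 ≈ 997.41*I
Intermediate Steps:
u = -994844 (u = -4 + (1237 - 572)*(-96 - 1400) = -4 + 665*(-1496) = -4 - 994840 = -994844)
p(f) = 2*f
√(p(Z) + u) = √(2*12 - 994844) = √(24 - 994844) = √(-994820) = 2*I*√248705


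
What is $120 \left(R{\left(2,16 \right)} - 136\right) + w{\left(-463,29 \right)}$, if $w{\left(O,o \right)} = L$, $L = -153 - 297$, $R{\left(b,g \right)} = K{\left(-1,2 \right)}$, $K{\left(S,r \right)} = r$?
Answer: $-16530$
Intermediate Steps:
$R{\left(b,g \right)} = 2$
$L = -450$
$w{\left(O,o \right)} = -450$
$120 \left(R{\left(2,16 \right)} - 136\right) + w{\left(-463,29 \right)} = 120 \left(2 - 136\right) - 450 = 120 \left(-134\right) - 450 = -16080 - 450 = -16530$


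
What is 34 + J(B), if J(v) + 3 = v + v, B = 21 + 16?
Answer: 105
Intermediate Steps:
B = 37
J(v) = -3 + 2*v (J(v) = -3 + (v + v) = -3 + 2*v)
34 + J(B) = 34 + (-3 + 2*37) = 34 + (-3 + 74) = 34 + 71 = 105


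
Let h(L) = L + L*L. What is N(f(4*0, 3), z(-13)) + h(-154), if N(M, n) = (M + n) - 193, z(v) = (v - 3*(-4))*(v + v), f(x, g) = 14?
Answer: 23409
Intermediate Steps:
z(v) = 2*v*(12 + v) (z(v) = (v + 12)*(2*v) = (12 + v)*(2*v) = 2*v*(12 + v))
N(M, n) = -193 + M + n
h(L) = L + L²
N(f(4*0, 3), z(-13)) + h(-154) = (-193 + 14 + 2*(-13)*(12 - 13)) - 154*(1 - 154) = (-193 + 14 + 2*(-13)*(-1)) - 154*(-153) = (-193 + 14 + 26) + 23562 = -153 + 23562 = 23409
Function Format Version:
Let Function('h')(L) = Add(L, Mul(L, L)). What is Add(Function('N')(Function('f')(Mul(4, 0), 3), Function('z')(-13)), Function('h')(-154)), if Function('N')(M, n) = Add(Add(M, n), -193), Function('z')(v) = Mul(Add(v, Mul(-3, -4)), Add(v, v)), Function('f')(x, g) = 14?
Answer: 23409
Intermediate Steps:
Function('z')(v) = Mul(2, v, Add(12, v)) (Function('z')(v) = Mul(Add(v, 12), Mul(2, v)) = Mul(Add(12, v), Mul(2, v)) = Mul(2, v, Add(12, v)))
Function('N')(M, n) = Add(-193, M, n)
Function('h')(L) = Add(L, Pow(L, 2))
Add(Function('N')(Function('f')(Mul(4, 0), 3), Function('z')(-13)), Function('h')(-154)) = Add(Add(-193, 14, Mul(2, -13, Add(12, -13))), Mul(-154, Add(1, -154))) = Add(Add(-193, 14, Mul(2, -13, -1)), Mul(-154, -153)) = Add(Add(-193, 14, 26), 23562) = Add(-153, 23562) = 23409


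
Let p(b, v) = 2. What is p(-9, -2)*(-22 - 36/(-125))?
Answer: -5428/125 ≈ -43.424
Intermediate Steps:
p(-9, -2)*(-22 - 36/(-125)) = 2*(-22 - 36/(-125)) = 2*(-22 - 36*(-1/125)) = 2*(-22 + 36/125) = 2*(-2714/125) = -5428/125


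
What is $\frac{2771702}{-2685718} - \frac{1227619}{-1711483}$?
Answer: $- \frac{723341204312}{2298280349897} \approx -0.31473$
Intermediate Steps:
$\frac{2771702}{-2685718} - \frac{1227619}{-1711483} = 2771702 \left(- \frac{1}{2685718}\right) - - \frac{1227619}{1711483} = - \frac{1385851}{1342859} + \frac{1227619}{1711483} = - \frac{723341204312}{2298280349897}$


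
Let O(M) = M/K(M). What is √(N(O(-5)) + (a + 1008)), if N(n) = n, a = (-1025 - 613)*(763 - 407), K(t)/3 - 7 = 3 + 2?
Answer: 5*I*√838253/6 ≈ 762.97*I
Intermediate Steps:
K(t) = 36 (K(t) = 21 + 3*(3 + 2) = 21 + 3*5 = 21 + 15 = 36)
a = -583128 (a = -1638*356 = -583128)
O(M) = M/36
√(N(O(-5)) + (a + 1008)) = √((1/36)*(-5) + (-583128 + 1008)) = √(-5/36 - 582120) = √(-20956325/36) = 5*I*√838253/6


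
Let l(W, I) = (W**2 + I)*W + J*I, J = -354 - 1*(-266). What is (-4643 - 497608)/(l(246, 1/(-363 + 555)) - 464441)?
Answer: -48216096/1384559599 ≈ -0.034824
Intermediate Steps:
J = -88 (J = -354 + 266 = -88)
l(W, I) = -88*I + W*(I + W**2) (l(W, I) = (W**2 + I)*W - 88*I = (I + W**2)*W - 88*I = W*(I + W**2) - 88*I = -88*I + W*(I + W**2))
(-4643 - 497608)/(l(246, 1/(-363 + 555)) - 464441) = (-4643 - 497608)/((246**3 - 88/(-363 + 555) + 246/(-363 + 555)) - 464441) = -502251/((14886936 - 88/192 + 246/192) - 464441) = -502251/((14886936 - 88*1/192 + (1/192)*246) - 464441) = -502251/((14886936 - 11/24 + 41/32) - 464441) = -502251/(1429145935/96 - 464441) = -502251/1384559599/96 = -502251*96/1384559599 = -48216096/1384559599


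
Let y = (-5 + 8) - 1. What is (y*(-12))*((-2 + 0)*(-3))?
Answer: -144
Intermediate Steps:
y = 2 (y = 3 - 1 = 2)
(y*(-12))*((-2 + 0)*(-3)) = (2*(-12))*((-2 + 0)*(-3)) = -(-48)*(-3) = -24*6 = -144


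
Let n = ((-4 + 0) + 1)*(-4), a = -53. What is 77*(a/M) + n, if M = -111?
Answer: 5413/111 ≈ 48.766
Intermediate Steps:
n = 12 (n = (-4 + 1)*(-4) = -3*(-4) = 12)
77*(a/M) + n = 77*(-53/(-111)) + 12 = 77*(-53*(-1/111)) + 12 = 77*(53/111) + 12 = 4081/111 + 12 = 5413/111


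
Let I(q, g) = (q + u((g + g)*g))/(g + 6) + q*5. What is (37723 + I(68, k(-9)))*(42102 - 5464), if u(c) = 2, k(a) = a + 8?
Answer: 1395065126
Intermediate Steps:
k(a) = 8 + a
I(q, g) = 5*q + (2 + q)/(6 + g) (I(q, g) = (q + 2)/(g + 6) + q*5 = (2 + q)/(6 + g) + 5*q = 5*q + (2 + q)/(6 + g))
(37723 + I(68, k(-9)))*(42102 - 5464) = (37723 + (2 + 31*68 + 5*(8 - 9)*68)/(6 + (8 - 9)))*(42102 - 5464) = (37723 + (2 + 2108 + 5*(-1)*68)/(6 - 1))*36638 = (37723 + (2 + 2108 - 340)/5)*36638 = (37723 + (⅕)*1770)*36638 = (37723 + 354)*36638 = 38077*36638 = 1395065126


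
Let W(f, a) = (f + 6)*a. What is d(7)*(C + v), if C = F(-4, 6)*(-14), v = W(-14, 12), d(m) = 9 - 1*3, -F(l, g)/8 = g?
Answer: 3456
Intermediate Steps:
F(l, g) = -8*g
d(m) = 6 (d(m) = 9 - 3 = 6)
W(f, a) = a*(6 + f) (W(f, a) = (6 + f)*a = a*(6 + f))
v = -96 (v = 12*(6 - 14) = 12*(-8) = -96)
C = 672 (C = -8*6*(-14) = -48*(-14) = 672)
d(7)*(C + v) = 6*(672 - 96) = 6*576 = 3456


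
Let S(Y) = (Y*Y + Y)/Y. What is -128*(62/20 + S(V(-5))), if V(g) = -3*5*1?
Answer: 6976/5 ≈ 1395.2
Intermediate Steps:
V(g) = -15 (V(g) = -15*1 = -15)
S(Y) = (Y + Y²)/Y (S(Y) = (Y² + Y)/Y = (Y + Y²)/Y)
-128*(62/20 + S(V(-5))) = -128*(62/20 + (1 - 15)) = -128*(62*(1/20) - 14) = -128*(31/10 - 14) = -128*(-109/10) = 6976/5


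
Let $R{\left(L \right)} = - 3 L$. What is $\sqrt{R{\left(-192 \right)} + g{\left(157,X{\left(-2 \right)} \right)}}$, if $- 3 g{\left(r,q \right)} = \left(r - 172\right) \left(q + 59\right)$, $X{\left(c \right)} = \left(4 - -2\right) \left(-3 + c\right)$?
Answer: $\sqrt{721} \approx 26.851$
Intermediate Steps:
$X{\left(c \right)} = -18 + 6 c$ ($X{\left(c \right)} = \left(4 + 2\right) \left(-3 + c\right) = 6 \left(-3 + c\right) = -18 + 6 c$)
$g{\left(r,q \right)} = - \frac{\left(-172 + r\right) \left(59 + q\right)}{3}$ ($g{\left(r,q \right)} = - \frac{\left(r - 172\right) \left(q + 59\right)}{3} = - \frac{\left(-172 + r\right) \left(59 + q\right)}{3}$)
$\sqrt{R{\left(-192 \right)} + g{\left(157,X{\left(-2 \right)} \right)}} = \sqrt{\left(-3\right) \left(-192\right) + \left(\frac{10148}{3} - \frac{9263}{3} + \frac{172 \left(-18 + 6 \left(-2\right)\right)}{3} - \frac{1}{3} \left(-18 + 6 \left(-2\right)\right) 157\right)} = \sqrt{576 + \left(\frac{10148}{3} - \frac{9263}{3} + \frac{172 \left(-18 - 12\right)}{3} - \frac{1}{3} \left(-18 - 12\right) 157\right)} = \sqrt{576 + \left(\frac{10148}{3} - \frac{9263}{3} + \frac{172}{3} \left(-30\right) - \left(-10\right) 157\right)} = \sqrt{576 + \left(\frac{10148}{3} - \frac{9263}{3} - 1720 + 1570\right)} = \sqrt{576 + 145} = \sqrt{721}$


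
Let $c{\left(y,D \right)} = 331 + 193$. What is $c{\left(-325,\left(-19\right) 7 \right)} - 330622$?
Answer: $-330098$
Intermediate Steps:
$c{\left(y,D \right)} = 524$
$c{\left(-325,\left(-19\right) 7 \right)} - 330622 = 524 - 330622 = -330098$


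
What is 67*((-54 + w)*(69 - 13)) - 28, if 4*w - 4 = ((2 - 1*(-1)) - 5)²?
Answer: -195132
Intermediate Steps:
w = 2 (w = 1 + ((2 - 1*(-1)) - 5)²/4 = 1 + ((2 + 1) - 5)²/4 = 1 + (3 - 5)²/4 = 1 + (¼)*(-2)² = 1 + (¼)*4 = 1 + 1 = 2)
67*((-54 + w)*(69 - 13)) - 28 = 67*((-54 + 2)*(69 - 13)) - 28 = 67*(-52*56) - 28 = 67*(-2912) - 28 = -195104 - 28 = -195132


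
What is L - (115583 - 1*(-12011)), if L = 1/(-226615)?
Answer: -28914714311/226615 ≈ -1.2759e+5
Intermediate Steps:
L = -1/226615 ≈ -4.4128e-6
L - (115583 - 1*(-12011)) = -1/226615 - (115583 - 1*(-12011)) = -1/226615 - (115583 + 12011) = -1/226615 - 1*127594 = -1/226615 - 127594 = -28914714311/226615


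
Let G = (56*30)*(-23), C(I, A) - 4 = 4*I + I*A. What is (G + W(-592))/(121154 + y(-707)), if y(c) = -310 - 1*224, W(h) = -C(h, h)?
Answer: -19337/6031 ≈ -3.2063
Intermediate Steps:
C(I, A) = 4 + 4*I + A*I (C(I, A) = 4 + (4*I + I*A) = 4 + (4*I + A*I) = 4 + 4*I + A*I)
W(h) = -4 - h² - 4*h (W(h) = -(4 + 4*h + h*h) = -(4 + 4*h + h²) = -(4 + h² + 4*h) = -4 - h² - 4*h)
y(c) = -534 (y(c) = -310 - 224 = -534)
G = -38640 (G = 1680*(-23) = -38640)
(G + W(-592))/(121154 + y(-707)) = (-38640 + (-4 - 1*(-592)² - 4*(-592)))/(121154 - 534) = (-38640 + (-4 - 1*350464 + 2368))/120620 = (-38640 + (-4 - 350464 + 2368))*(1/120620) = (-38640 - 348100)*(1/120620) = -386740*1/120620 = -19337/6031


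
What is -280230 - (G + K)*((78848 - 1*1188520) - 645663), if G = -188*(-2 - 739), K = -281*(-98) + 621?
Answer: 293960406215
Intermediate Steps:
K = 28159 (K = 27538 + 621 = 28159)
G = 139308 (G = -188*(-741) = 139308)
-280230 - (G + K)*((78848 - 1*1188520) - 645663) = -280230 - (139308 + 28159)*((78848 - 1*1188520) - 645663) = -280230 - 167467*((78848 - 1188520) - 645663) = -280230 - 167467*(-1109672 - 645663) = -280230 - 167467*(-1755335) = -280230 - 1*(-293960686445) = -280230 + 293960686445 = 293960406215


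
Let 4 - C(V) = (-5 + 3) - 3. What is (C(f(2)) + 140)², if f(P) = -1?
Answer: 22201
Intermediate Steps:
C(V) = 9 (C(V) = 4 - ((-5 + 3) - 3) = 4 - (-2 - 3) = 4 - 1*(-5) = 4 + 5 = 9)
(C(f(2)) + 140)² = (9 + 140)² = 149² = 22201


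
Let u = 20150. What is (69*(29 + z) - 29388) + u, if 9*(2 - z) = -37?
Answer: -20446/3 ≈ -6815.3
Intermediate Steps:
z = 55/9 (z = 2 - ⅑*(-37) = 2 + 37/9 = 55/9 ≈ 6.1111)
(69*(29 + z) - 29388) + u = (69*(29 + 55/9) - 29388) + 20150 = (69*(316/9) - 29388) + 20150 = (7268/3 - 29388) + 20150 = -80896/3 + 20150 = -20446/3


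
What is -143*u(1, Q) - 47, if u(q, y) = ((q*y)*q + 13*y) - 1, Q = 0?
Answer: 96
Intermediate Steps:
u(q, y) = -1 + 13*y + y*q² (u(q, y) = (y*q² + 13*y) - 1 = (13*y + y*q²) - 1 = -1 + 13*y + y*q²)
-143*u(1, Q) - 47 = -143*(-1 + 13*0 + 0*1²) - 47 = -143*(-1 + 0 + 0*1) - 47 = -143*(-1 + 0 + 0) - 47 = -143*(-1) - 47 = 143 - 47 = 96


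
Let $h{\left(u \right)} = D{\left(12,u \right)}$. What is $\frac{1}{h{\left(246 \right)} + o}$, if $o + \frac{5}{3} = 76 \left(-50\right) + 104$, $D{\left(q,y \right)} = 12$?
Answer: $- \frac{3}{11057} \approx -0.00027132$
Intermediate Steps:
$h{\left(u \right)} = 12$
$o = - \frac{11093}{3}$ ($o = - \frac{5}{3} + \left(76 \left(-50\right) + 104\right) = - \frac{5}{3} + \left(-3800 + 104\right) = - \frac{5}{3} - 3696 = - \frac{11093}{3} \approx -3697.7$)
$\frac{1}{h{\left(246 \right)} + o} = \frac{1}{12 - \frac{11093}{3}} = \frac{1}{- \frac{11057}{3}} = - \frac{3}{11057}$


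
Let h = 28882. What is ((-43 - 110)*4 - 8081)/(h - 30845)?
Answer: 8693/1963 ≈ 4.4284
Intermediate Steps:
((-43 - 110)*4 - 8081)/(h - 30845) = ((-43 - 110)*4 - 8081)/(28882 - 30845) = (-153*4 - 8081)/(-1963) = (-612 - 8081)*(-1/1963) = -8693*(-1/1963) = 8693/1963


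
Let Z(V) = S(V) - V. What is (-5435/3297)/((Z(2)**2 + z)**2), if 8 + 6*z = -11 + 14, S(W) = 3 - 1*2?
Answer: -65220/1099 ≈ -59.345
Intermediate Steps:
S(W) = 1 (S(W) = 3 - 2 = 1)
Z(V) = 1 - V
z = -5/6 (z = -4/3 + (-11 + 14)/6 = -4/3 + (1/6)*3 = -4/3 + 1/2 = -5/6 ≈ -0.83333)
(-5435/3297)/((Z(2)**2 + z)**2) = (-5435/3297)/(((1 - 1*2)**2 - 5/6)**2) = (-5435*1/3297)/(((1 - 2)**2 - 5/6)**2) = -5435/(3297*((-1)**2 - 5/6)**2) = -5435/(3297*(1 - 5/6)**2) = -5435/(3297*((1/6)**2)) = -5435/(3297*1/36) = -5435/3297*36 = -65220/1099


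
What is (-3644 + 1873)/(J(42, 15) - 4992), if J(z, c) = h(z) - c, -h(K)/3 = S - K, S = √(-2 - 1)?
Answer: 2881417/7941396 - 1771*I*√3/7941396 ≈ 0.36283 - 0.00038626*I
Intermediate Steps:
S = I*√3 (S = √(-3) = I*√3 ≈ 1.732*I)
h(K) = 3*K - 3*I*√3 (h(K) = -3*(I*√3 - K) = -3*(-K + I*√3) = 3*K - 3*I*√3)
J(z, c) = -c + 3*z - 3*I*√3 (J(z, c) = (3*z - 3*I*√3) - c = -c + 3*z - 3*I*√3)
(-3644 + 1873)/(J(42, 15) - 4992) = (-3644 + 1873)/((-1*15 + 3*42 - 3*I*√3) - 4992) = -1771/((-15 + 126 - 3*I*√3) - 4992) = -1771/((111 - 3*I*√3) - 4992) = -1771/(-4881 - 3*I*√3)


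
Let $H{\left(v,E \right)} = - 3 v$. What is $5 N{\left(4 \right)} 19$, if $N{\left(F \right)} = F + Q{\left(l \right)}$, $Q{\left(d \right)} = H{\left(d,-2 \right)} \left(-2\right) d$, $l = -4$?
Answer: $9500$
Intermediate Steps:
$Q{\left(d \right)} = 6 d^{2}$ ($Q{\left(d \right)} = - 3 d \left(-2\right) d = 6 d d = 6 d^{2}$)
$N{\left(F \right)} = 96 + F$ ($N{\left(F \right)} = F + 6 \left(-4\right)^{2} = F + 6 \cdot 16 = F + 96 = 96 + F$)
$5 N{\left(4 \right)} 19 = 5 \left(96 + 4\right) 19 = 5 \cdot 100 \cdot 19 = 500 \cdot 19 = 9500$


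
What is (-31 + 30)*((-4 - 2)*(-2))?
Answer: -12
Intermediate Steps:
(-31 + 30)*((-4 - 2)*(-2)) = -(-6)*(-2) = -1*12 = -12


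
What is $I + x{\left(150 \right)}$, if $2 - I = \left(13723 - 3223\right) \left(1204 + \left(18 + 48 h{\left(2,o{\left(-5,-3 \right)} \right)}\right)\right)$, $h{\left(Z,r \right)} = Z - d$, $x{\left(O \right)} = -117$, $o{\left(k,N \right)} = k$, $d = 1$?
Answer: $-13335115$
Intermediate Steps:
$h{\left(Z,r \right)} = -1 + Z$ ($h{\left(Z,r \right)} = Z - 1 = -1 + Z$)
$I = -13334998$ ($I = 2 - \left(13723 - 3223\right) \left(1204 + \left(18 + 48 \left(-1 + 2\right)\right)\right) = 2 - 10500 \left(1204 + \left(18 + 48 \cdot 1\right)\right) = 2 - 10500 \left(1204 + \left(18 + 48\right)\right) = 2 - 10500 \left(1204 + 66\right) = 2 - 10500 \cdot 1270 = 2 - 13335000 = -13334998$)
$I + x{\left(150 \right)} = -13334998 - 117 = -13335115$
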